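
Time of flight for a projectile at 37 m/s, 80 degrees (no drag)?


T = 2*v0*sin(theta)/g = 2*37*sin(80°)/9.81 = 7.429 s

7.429 s


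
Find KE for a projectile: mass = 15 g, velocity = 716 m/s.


E = 0.5*m*v^2 = 0.5*0.015*716^2 = 3845 J

3845 J


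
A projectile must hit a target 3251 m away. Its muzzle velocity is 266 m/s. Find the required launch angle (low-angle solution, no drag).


sin(2*theta) = R*g/v0^2 = 3251*9.81/266^2 = 0.450736, theta = arcsin(0.450736)/2 = 13.4°

13.4 degrees


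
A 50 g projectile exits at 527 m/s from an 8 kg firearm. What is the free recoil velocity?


v_recoil = m_p * v_p / m_gun = 0.05 * 527 / 8 = 3.294 m/s

3.294 m/s


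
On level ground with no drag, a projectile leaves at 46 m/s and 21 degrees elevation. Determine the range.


R = v0^2 * sin(2*theta) / g = 46^2 * sin(2*21°) / 9.81 = 144.3 m

144.3 m


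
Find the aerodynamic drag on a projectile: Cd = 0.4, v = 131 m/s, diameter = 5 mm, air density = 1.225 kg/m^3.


A = pi*(d/2)^2 = pi*(5/2000)^2 = 1.96350e-05 m^2
Fd = 0.5*Cd*rho*A*v^2 = 0.5*0.4*1.225*1.96350e-05*131^2 = 0.08255 N

0.08255 N


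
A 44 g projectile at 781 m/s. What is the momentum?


p = m*v = 0.044*781 = 34.36 kg·m/s

34.36 kg·m/s


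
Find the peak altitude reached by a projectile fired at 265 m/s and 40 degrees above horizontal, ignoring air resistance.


H = (v0*sin(theta))^2 / (2g) = (265*sin(40°))^2 / (2*9.81) = 1479 m

1479 m


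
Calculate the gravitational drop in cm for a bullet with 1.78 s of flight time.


drop = 0.5*g*t^2 = 0.5*9.81*1.78^2 = 15.541 m ≈ 1554 cm

1554 cm


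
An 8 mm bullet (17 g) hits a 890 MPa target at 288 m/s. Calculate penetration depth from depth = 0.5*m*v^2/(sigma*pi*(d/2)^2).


A = pi*(d/2)^2 = pi*(8/2)^2 = 50.2655 mm^2
E = 0.5*m*v^2 = 0.5*0.017*288^2 = 705.024 J
depth = E/(sigma*A) = 705.024 J / (890 MPa * 50.2655 mm^2) = 705.024/(890 * 50.2655) m = 0.0157596 m ≈ 15.76 mm

15.76 mm


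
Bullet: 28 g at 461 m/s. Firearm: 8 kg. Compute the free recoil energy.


v_r = m_p*v_p/m_gun = 0.028*461/8 = 1.6135 m/s, E_r = 0.5*m_gun*v_r^2 = 0.5*8*1.6135^2 = 10.41 J

10.41 J


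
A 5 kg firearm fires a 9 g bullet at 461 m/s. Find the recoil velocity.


v_recoil = m_p * v_p / m_gun = 0.009 * 461 / 5 = 0.8298 m/s

0.8298 m/s


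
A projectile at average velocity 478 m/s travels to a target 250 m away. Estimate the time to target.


t = d/v = 250/478 = 0.523 s

0.523 s


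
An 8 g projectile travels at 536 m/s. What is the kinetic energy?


E = 0.5*m*v^2 = 0.5*0.008*536^2 = 1149 J

1149 J


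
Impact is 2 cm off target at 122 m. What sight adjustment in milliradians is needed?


1 mrad subtends 1 cm per 10 m of range, so adj = error_cm / (dist_m / 10) = 2 / (122/10) = 0.1639 mrad

0.1639 mrad


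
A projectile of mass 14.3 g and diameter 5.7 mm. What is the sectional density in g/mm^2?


SD = m/d^2 = 14.3/5.7^2 = 0.4401 g/mm^2

0.4401 g/mm^2


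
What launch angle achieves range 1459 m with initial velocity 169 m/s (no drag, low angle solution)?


sin(2*theta) = R*g/v0^2 = 1459*9.81/169^2 = 0.501131, theta = arcsin(0.501131)/2 = 15.04°

15.04 degrees


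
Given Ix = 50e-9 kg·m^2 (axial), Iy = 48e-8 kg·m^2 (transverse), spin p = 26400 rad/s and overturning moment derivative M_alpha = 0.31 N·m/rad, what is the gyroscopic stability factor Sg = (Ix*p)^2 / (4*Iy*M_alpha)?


Sg = Ix^2 * p^2 / (4 * Iy * M_alpha) = (50e-9)^2 * 26400^2 / (4 * 48e-8 * 0.31) = 2.927

2.927


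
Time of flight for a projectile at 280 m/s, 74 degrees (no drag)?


T = 2*v0*sin(theta)/g = 2*280*sin(74°)/9.81 = 54.87 s

54.87 s


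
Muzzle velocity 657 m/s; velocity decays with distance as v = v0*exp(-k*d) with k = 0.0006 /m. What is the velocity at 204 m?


v = v0*exp(-k*d) = 657*exp(-0.0006*204) = 581.3 m/s

581.3 m/s


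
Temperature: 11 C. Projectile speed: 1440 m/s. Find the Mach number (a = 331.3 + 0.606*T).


a = 331.3 + 0.606*(11) = 337.966 m/s
M = v/a = 1440/337.966 = 4.261

4.261


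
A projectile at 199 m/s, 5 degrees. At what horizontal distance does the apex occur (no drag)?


R = v0^2*sin(2*theta)/g = 199^2*sin(2*5°)/9.81 = 700.983 m
apex_dist = R/2 = 700.983/2 = 350.5 m

350.5 m


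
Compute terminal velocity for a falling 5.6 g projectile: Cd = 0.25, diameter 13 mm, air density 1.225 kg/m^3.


A = pi*(d/2)^2 = pi*(13/2000)^2 = 1.32732e-04 m^2
vt = sqrt(2mg/(Cd*rho*A)) = sqrt(2*0.0056*9.81/(0.25 * 1.225 * 1.32732e-04)) = 51.99 m/s

51.99 m/s


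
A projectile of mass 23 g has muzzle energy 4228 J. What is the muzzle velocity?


v = sqrt(2*E/m) = sqrt(2*4228/0.023) = 606.3 m/s

606.3 m/s


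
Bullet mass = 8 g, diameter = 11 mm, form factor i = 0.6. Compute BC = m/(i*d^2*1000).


BC = m/(i*d^2*1000) = 8/(0.6 * 11^2 * 1000) = 0.0001102

0.0001102


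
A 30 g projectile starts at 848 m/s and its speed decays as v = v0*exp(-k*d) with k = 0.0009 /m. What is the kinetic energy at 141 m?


v = v0*exp(-k*d) = 848*exp(-0.0009*141) = 746.937 m/s
E = 0.5*m*v^2 = 0.5*0.03*746.937^2 = 8369 J

8369 J


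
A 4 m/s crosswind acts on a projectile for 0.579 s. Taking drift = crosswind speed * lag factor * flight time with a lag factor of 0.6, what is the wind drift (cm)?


drift = v_wind * lag * t = 4 * 0.6 * 0.579 = 1.3896 m ≈ 139 cm

139 cm


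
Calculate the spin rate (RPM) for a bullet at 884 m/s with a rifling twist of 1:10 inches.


twist_m = 10*0.0254 = 0.254 m
spin = v/twist = 884/0.254 = 3480.315 rev/s
RPM = spin*60 = 3480.315*60 ≈ 208819 RPM

208819 RPM


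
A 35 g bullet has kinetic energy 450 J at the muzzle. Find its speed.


v = sqrt(2*E/m) = sqrt(2*450/0.035) = 160.4 m/s

160.4 m/s


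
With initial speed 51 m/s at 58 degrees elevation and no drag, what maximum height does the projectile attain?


H = (v0*sin(theta))^2 / (2g) = (51*sin(58°))^2 / (2*9.81) = 95.34 m

95.34 m


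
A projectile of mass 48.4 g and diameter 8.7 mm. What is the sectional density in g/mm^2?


SD = m/d^2 = 48.4/8.7^2 = 0.6395 g/mm^2

0.6395 g/mm^2


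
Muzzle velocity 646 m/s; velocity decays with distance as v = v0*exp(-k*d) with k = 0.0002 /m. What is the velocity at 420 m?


v = v0*exp(-k*d) = 646*exp(-0.0002*420) = 594 m/s

594 m/s


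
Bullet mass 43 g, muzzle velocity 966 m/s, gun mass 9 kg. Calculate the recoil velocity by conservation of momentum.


v_recoil = m_p * v_p / m_gun = 0.043 * 966 / 9 = 4.615 m/s

4.615 m/s


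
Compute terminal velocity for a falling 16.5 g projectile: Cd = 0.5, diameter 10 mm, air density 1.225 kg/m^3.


A = pi*(d/2)^2 = pi*(10/2000)^2 = 7.85398e-05 m^2
vt = sqrt(2mg/(Cd*rho*A)) = sqrt(2*0.0165*9.81/(0.5 * 1.225 * 7.85398e-05)) = 82.03 m/s

82.03 m/s


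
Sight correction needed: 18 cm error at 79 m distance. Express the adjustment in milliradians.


1 mrad subtends 1 cm per 10 m of range, so adj = error_cm / (dist_m / 10) = 18 / (79/10) = 2.278 mrad

2.278 mrad


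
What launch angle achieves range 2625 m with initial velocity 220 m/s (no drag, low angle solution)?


sin(2*theta) = R*g/v0^2 = 2625*9.81/220^2 = 0.532051, theta = arcsin(0.532051)/2 = 16.07°

16.07 degrees


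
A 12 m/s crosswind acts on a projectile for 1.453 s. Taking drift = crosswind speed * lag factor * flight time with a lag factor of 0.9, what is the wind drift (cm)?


drift = v_wind * lag * t = 12 * 0.9 * 1.453 = 15.6924 m ≈ 1569 cm

1569 cm


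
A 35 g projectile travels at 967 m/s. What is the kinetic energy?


E = 0.5*m*v^2 = 0.5*0.035*967^2 = 16364 J

16364 J


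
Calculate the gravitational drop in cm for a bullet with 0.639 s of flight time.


drop = 0.5*g*t^2 = 0.5*9.81*0.639^2 = 2.00281 m ≈ 200.3 cm

200.3 cm


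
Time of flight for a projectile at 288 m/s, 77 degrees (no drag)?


T = 2*v0*sin(theta)/g = 2*288*sin(77°)/9.81 = 57.21 s

57.21 s


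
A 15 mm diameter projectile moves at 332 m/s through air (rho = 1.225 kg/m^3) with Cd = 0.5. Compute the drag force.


A = pi*(d/2)^2 = pi*(15/2000)^2 = 1.76715e-04 m^2
Fd = 0.5*Cd*rho*A*v^2 = 0.5*0.5*1.225*1.76715e-04*332^2 = 5.965 N

5.965 N


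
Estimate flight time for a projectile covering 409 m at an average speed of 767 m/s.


t = d/v = 409/767 = 0.5332 s

0.5332 s


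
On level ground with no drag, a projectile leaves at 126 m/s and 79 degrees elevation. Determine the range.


R = v0^2 * sin(2*theta) / g = 126^2 * sin(2*79°) / 9.81 = 606.2 m

606.2 m


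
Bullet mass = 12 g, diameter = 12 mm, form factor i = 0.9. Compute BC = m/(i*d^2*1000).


BC = m/(i*d^2*1000) = 12/(0.9 * 12^2 * 1000) = 9.259e-05

9.259e-05


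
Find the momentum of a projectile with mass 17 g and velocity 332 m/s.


p = m*v = 0.017*332 = 5.644 kg·m/s

5.644 kg·m/s


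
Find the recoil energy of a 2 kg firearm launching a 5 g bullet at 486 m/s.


v_r = m_p*v_p/m_gun = 0.005*486/2 = 1.215 m/s, E_r = 0.5*m_gun*v_r^2 = 0.5*2*1.215^2 = 1.476 J

1.476 J


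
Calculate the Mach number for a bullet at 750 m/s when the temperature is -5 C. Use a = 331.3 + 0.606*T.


a = 331.3 + 0.606*(-5) = 328.27 m/s
M = v/a = 750/328.27 = 2.285

2.285


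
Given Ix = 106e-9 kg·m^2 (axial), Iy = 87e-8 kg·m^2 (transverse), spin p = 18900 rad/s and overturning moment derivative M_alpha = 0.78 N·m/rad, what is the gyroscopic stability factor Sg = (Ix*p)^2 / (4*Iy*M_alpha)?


Sg = Ix^2 * p^2 / (4 * Iy * M_alpha) = (106e-9)^2 * 18900^2 / (4 * 87e-8 * 0.78) = 1.479

1.479


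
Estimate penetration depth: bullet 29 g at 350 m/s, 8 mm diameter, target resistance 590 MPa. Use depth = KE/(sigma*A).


A = pi*(d/2)^2 = pi*(8/2)^2 = 50.2655 mm^2
E = 0.5*m*v^2 = 0.5*0.029*350^2 = 1776.25 J
depth = E/(sigma*A) = 1776.25 J / (590 MPa * 50.2655 mm^2) = 1776.25/(590 * 50.2655) m = 0.0598938 m ≈ 59.89 mm

59.89 mm


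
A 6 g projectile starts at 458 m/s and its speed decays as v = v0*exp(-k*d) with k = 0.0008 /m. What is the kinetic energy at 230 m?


v = v0*exp(-k*d) = 458*exp(-0.0008*230) = 381.027 m/s
E = 0.5*m*v^2 = 0.5*0.006*381.027^2 = 435.5 J

435.5 J


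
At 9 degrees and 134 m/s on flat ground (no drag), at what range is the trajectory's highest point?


R = v0^2*sin(2*theta)/g = 134^2*sin(2*9°)/9.81 = 565.618 m
apex_dist = R/2 = 565.618/2 = 282.8 m

282.8 m


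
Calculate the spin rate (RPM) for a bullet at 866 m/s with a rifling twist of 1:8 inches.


twist_m = 8*0.0254 = 0.2032 m
spin = v/twist = 866/0.2032 = 4261.811 rev/s
RPM = spin*60 = 4261.811*60 ≈ 255709 RPM

255709 RPM


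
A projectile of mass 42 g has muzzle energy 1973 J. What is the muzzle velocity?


v = sqrt(2*E/m) = sqrt(2*1973/0.042) = 306.5 m/s

306.5 m/s


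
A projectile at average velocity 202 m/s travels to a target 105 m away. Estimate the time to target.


t = d/v = 105/202 = 0.5198 s

0.5198 s


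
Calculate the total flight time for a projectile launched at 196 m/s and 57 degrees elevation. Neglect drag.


T = 2*v0*sin(theta)/g = 2*196*sin(57°)/9.81 = 33.51 s

33.51 s


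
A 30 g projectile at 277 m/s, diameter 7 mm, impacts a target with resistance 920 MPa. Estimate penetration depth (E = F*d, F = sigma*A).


A = pi*(d/2)^2 = pi*(7/2)^2 = 38.4845 mm^2
E = 0.5*m*v^2 = 0.5*0.03*277^2 = 1150.93 J
depth = E/(sigma*A) = 1150.93 J / (920 MPa * 38.4845 mm^2) = 1150.93/(920 * 38.4845) m = 0.032507 m ≈ 32.51 mm

32.51 mm


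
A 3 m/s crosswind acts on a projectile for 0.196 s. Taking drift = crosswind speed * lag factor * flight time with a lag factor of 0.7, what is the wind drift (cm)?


drift = v_wind * lag * t = 3 * 0.7 * 0.196 = 0.4116 m ≈ 41.16 cm

41.16 cm


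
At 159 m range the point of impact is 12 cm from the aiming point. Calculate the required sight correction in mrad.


1 mrad subtends 1 cm per 10 m of range, so adj = error_cm / (dist_m / 10) = 12 / (159/10) = 0.7547 mrad

0.7547 mrad


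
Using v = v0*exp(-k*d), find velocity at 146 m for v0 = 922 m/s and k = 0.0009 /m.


v = v0*exp(-k*d) = 922*exp(-0.0009*146) = 808.5 m/s

808.5 m/s


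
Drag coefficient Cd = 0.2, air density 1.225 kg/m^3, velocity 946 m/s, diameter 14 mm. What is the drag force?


A = pi*(d/2)^2 = pi*(14/2000)^2 = 1.53938e-04 m^2
Fd = 0.5*Cd*rho*A*v^2 = 0.5*0.2*1.225*1.53938e-04*946^2 = 16.88 N

16.88 N


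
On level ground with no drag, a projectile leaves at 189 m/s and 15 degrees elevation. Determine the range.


R = v0^2 * sin(2*theta) / g = 189^2 * sin(2*15°) / 9.81 = 1821 m

1821 m


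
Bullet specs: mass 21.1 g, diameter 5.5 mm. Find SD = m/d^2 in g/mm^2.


SD = m/d^2 = 21.1/5.5^2 = 0.6975 g/mm^2

0.6975 g/mm^2


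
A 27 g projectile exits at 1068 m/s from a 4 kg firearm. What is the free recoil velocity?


v_recoil = m_p * v_p / m_gun = 0.027 * 1068 / 4 = 7.209 m/s

7.209 m/s


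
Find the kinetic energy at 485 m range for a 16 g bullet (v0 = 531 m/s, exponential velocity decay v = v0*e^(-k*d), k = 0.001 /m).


v = v0*exp(-k*d) = 531*exp(-0.001*485) = 326.935 m/s
E = 0.5*m*v^2 = 0.5*0.016*326.935^2 = 855.1 J

855.1 J


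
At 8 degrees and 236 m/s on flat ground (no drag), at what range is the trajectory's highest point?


R = v0^2*sin(2*theta)/g = 236^2*sin(2*8°)/9.81 = 1564.92 m
apex_dist = R/2 = 1564.92/2 = 782.5 m

782.5 m


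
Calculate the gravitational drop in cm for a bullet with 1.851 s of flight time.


drop = 0.5*g*t^2 = 0.5*9.81*1.851^2 = 16.8055 m ≈ 1681 cm

1681 cm


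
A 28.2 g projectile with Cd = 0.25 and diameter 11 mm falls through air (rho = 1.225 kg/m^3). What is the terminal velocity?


A = pi*(d/2)^2 = pi*(11/2000)^2 = 9.50332e-05 m^2
vt = sqrt(2mg/(Cd*rho*A)) = sqrt(2*0.0282*9.81/(0.25 * 1.225 * 9.50332e-05)) = 137.9 m/s

137.9 m/s


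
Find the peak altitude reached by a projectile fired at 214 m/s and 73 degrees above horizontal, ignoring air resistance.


H = (v0*sin(theta))^2 / (2g) = (214*sin(73°))^2 / (2*9.81) = 2135 m

2135 m


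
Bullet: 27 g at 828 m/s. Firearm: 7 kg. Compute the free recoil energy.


v_r = m_p*v_p/m_gun = 0.027*828/7 = 3.19371 m/s, E_r = 0.5*m_gun*v_r^2 = 0.5*7*3.19371^2 = 35.7 J

35.7 J


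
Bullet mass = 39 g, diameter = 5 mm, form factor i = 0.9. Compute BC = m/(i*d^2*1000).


BC = m/(i*d^2*1000) = 39/(0.9 * 5^2 * 1000) = 0.001733

0.001733


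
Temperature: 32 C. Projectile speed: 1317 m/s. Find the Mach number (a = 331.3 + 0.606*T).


a = 331.3 + 0.606*(32) = 350.692 m/s
M = v/a = 1317/350.692 = 3.755

3.755


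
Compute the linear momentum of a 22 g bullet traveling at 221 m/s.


p = m*v = 0.022*221 = 4.862 kg·m/s

4.862 kg·m/s


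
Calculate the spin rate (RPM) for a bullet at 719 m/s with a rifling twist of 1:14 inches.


twist_m = 14*0.0254 = 0.3556 m
spin = v/twist = 719/0.3556 = 2021.935 rev/s
RPM = spin*60 = 2021.935*60 ≈ 121316 RPM

121316 RPM


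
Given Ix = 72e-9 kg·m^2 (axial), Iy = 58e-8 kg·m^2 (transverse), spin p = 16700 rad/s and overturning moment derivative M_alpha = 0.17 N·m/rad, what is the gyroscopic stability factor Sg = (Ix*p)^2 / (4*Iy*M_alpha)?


Sg = Ix^2 * p^2 / (4 * Iy * M_alpha) = (72e-9)^2 * 16700^2 / (4 * 58e-8 * 0.17) = 3.666

3.666


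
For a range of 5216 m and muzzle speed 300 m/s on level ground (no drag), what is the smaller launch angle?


sin(2*theta) = R*g/v0^2 = 5216*9.81/300^2 = 0.568544, theta = arcsin(0.568544)/2 = 17.32°

17.32 degrees


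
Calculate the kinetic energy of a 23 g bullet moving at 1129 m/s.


E = 0.5*m*v^2 = 0.5*0.023*1129^2 = 14658 J

14658 J


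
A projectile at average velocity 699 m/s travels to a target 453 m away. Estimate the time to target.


t = d/v = 453/699 = 0.6481 s

0.6481 s


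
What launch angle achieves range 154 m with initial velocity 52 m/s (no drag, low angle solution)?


sin(2*theta) = R*g/v0^2 = 154*9.81/52^2 = 0.558706, theta = arcsin(0.558706)/2 = 16.98°

16.98 degrees


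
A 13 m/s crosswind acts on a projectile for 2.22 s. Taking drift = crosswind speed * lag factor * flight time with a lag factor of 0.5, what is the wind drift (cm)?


drift = v_wind * lag * t = 13 * 0.5 * 2.22 = 14.43 m ≈ 1443 cm

1443 cm


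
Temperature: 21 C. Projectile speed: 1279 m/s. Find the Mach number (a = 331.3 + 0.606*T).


a = 331.3 + 0.606*(21) = 344.026 m/s
M = v/a = 1279/344.026 = 3.718

3.718


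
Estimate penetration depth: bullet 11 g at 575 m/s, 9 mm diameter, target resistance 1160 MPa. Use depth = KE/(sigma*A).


A = pi*(d/2)^2 = pi*(9/2)^2 = 63.6173 mm^2
E = 0.5*m*v^2 = 0.5*0.011*575^2 = 1818.44 J
depth = E/(sigma*A) = 1818.44 J / (1160 MPa * 63.6173 mm^2) = 1818.44/(1160 * 63.6173) m = 0.0246414 m ≈ 24.64 mm

24.64 mm


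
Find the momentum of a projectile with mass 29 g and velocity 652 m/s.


p = m*v = 0.029*652 = 18.91 kg·m/s

18.91 kg·m/s


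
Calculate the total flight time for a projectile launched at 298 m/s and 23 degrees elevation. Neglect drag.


T = 2*v0*sin(theta)/g = 2*298*sin(23°)/9.81 = 23.74 s

23.74 s


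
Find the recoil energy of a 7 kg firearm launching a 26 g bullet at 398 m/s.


v_r = m_p*v_p/m_gun = 0.026*398/7 = 1.47829 m/s, E_r = 0.5*m_gun*v_r^2 = 0.5*7*1.47829^2 = 7.649 J

7.649 J


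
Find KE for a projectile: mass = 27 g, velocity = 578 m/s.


E = 0.5*m*v^2 = 0.5*0.027*578^2 = 4510 J

4510 J


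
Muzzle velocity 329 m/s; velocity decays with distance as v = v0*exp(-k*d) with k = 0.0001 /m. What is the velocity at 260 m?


v = v0*exp(-k*d) = 329*exp(-0.0001*260) = 320.6 m/s

320.6 m/s


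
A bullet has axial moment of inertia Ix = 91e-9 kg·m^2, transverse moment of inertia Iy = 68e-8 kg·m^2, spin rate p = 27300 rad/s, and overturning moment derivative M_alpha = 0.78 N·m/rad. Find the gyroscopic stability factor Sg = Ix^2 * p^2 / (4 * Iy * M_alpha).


Sg = Ix^2 * p^2 / (4 * Iy * M_alpha) = (91e-9)^2 * 27300^2 / (4 * 68e-8 * 0.78) = 2.909

2.909


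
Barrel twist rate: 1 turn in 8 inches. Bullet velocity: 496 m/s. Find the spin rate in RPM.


twist_m = 8*0.0254 = 0.2032 m
spin = v/twist = 496/0.2032 = 2440.945 rev/s
RPM = spin*60 = 2440.945*60 ≈ 146457 RPM

146457 RPM


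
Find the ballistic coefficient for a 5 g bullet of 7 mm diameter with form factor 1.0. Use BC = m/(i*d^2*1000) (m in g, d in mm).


BC = m/(i*d^2*1000) = 5/(1.0 * 7^2 * 1000) = 0.000102

0.000102


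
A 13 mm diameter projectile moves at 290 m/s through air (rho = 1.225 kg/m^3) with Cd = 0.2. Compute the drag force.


A = pi*(d/2)^2 = pi*(13/2000)^2 = 1.32732e-04 m^2
Fd = 0.5*Cd*rho*A*v^2 = 0.5*0.2*1.225*1.32732e-04*290^2 = 1.367 N

1.367 N


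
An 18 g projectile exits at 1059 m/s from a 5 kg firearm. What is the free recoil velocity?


v_recoil = m_p * v_p / m_gun = 0.018 * 1059 / 5 = 3.812 m/s

3.812 m/s


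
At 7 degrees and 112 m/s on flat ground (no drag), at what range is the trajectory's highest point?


R = v0^2*sin(2*theta)/g = 112^2*sin(2*7°)/9.81 = 309.344 m
apex_dist = R/2 = 309.344/2 = 154.7 m

154.7 m


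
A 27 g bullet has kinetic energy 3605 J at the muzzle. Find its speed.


v = sqrt(2*E/m) = sqrt(2*3605/0.027) = 516.8 m/s

516.8 m/s


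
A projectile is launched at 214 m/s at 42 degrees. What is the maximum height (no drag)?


H = (v0*sin(theta))^2 / (2g) = (214*sin(42°))^2 / (2*9.81) = 1045 m

1045 m


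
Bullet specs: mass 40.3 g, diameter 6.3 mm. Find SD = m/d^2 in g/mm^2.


SD = m/d^2 = 40.3/6.3^2 = 1.015 g/mm^2

1.015 g/mm^2


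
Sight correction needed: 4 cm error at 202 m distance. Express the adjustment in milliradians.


1 mrad subtends 1 cm per 10 m of range, so adj = error_cm / (dist_m / 10) = 4 / (202/10) = 0.198 mrad

0.198 mrad


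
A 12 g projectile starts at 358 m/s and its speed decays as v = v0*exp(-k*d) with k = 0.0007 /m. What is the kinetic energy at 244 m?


v = v0*exp(-k*d) = 358*exp(-0.0007*244) = 301.79 m/s
E = 0.5*m*v^2 = 0.5*0.012*301.79^2 = 546.5 J

546.5 J


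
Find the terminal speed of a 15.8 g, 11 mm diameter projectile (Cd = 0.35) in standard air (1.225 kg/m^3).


A = pi*(d/2)^2 = pi*(11/2000)^2 = 9.50332e-05 m^2
vt = sqrt(2mg/(Cd*rho*A)) = sqrt(2*0.0158*9.81/(0.35 * 1.225 * 9.50332e-05)) = 87.22 m/s

87.22 m/s


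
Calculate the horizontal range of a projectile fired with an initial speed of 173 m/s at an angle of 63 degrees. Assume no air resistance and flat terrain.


R = v0^2 * sin(2*theta) / g = 173^2 * sin(2*63°) / 9.81 = 2468 m

2468 m


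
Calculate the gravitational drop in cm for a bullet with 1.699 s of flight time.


drop = 0.5*g*t^2 = 0.5*9.81*1.699^2 = 14.1588 m ≈ 1416 cm

1416 cm


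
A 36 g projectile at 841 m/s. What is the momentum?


p = m*v = 0.036*841 = 30.28 kg·m/s

30.28 kg·m/s


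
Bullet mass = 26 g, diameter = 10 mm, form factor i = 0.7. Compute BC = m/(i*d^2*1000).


BC = m/(i*d^2*1000) = 26/(0.7 * 10^2 * 1000) = 0.0003714

0.0003714


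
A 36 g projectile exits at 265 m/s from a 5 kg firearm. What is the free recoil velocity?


v_recoil = m_p * v_p / m_gun = 0.036 * 265 / 5 = 1.908 m/s

1.908 m/s


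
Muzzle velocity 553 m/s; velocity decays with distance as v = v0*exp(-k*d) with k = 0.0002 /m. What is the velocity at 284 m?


v = v0*exp(-k*d) = 553*exp(-0.0002*284) = 522.5 m/s

522.5 m/s


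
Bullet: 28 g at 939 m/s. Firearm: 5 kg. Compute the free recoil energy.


v_r = m_p*v_p/m_gun = 0.028*939/5 = 5.2584 m/s, E_r = 0.5*m_gun*v_r^2 = 0.5*5*5.2584^2 = 69.13 J

69.13 J


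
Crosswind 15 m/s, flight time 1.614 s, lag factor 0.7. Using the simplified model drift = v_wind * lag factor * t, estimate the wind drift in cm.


drift = v_wind * lag * t = 15 * 0.7 * 1.614 = 16.947 m ≈ 1695 cm

1695 cm


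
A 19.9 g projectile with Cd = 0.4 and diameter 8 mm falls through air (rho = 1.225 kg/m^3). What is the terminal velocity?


A = pi*(d/2)^2 = pi*(8/2000)^2 = 5.02655e-05 m^2
vt = sqrt(2mg/(Cd*rho*A)) = sqrt(2*0.0199*9.81/(0.4 * 1.225 * 5.02655e-05)) = 125.9 m/s

125.9 m/s


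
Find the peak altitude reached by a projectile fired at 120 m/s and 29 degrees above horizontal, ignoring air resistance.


H = (v0*sin(theta))^2 / (2g) = (120*sin(29°))^2 / (2*9.81) = 172.5 m

172.5 m


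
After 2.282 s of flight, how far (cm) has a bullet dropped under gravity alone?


drop = 0.5*g*t^2 = 0.5*9.81*2.282^2 = 25.5429 m ≈ 2554 cm

2554 cm


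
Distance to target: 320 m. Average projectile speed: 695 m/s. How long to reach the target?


t = d/v = 320/695 = 0.4604 s

0.4604 s


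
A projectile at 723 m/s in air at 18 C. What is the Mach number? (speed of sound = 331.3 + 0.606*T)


a = 331.3 + 0.606*(18) = 342.208 m/s
M = v/a = 723/342.208 = 2.113

2.113


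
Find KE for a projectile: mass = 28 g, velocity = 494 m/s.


E = 0.5*m*v^2 = 0.5*0.028*494^2 = 3417 J

3417 J


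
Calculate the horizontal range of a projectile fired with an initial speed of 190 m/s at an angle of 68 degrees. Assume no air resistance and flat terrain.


R = v0^2 * sin(2*theta) / g = 190^2 * sin(2*68°) / 9.81 = 2556 m

2556 m


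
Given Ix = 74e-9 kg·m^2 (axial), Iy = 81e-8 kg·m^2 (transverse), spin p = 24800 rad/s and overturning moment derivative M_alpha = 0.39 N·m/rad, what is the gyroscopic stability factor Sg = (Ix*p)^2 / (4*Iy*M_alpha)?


Sg = Ix^2 * p^2 / (4 * Iy * M_alpha) = (74e-9)^2 * 24800^2 / (4 * 81e-8 * 0.39) = 2.665

2.665


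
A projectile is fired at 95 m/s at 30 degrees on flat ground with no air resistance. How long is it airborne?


T = 2*v0*sin(theta)/g = 2*95*sin(30°)/9.81 = 9.684 s

9.684 s


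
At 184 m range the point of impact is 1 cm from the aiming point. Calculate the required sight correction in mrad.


1 mrad subtends 1 cm per 10 m of range, so adj = error_cm / (dist_m / 10) = 1 / (184/10) = 0.05435 mrad

0.05435 mrad


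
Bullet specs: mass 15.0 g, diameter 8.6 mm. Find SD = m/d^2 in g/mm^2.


SD = m/d^2 = 15.0/8.6^2 = 0.2028 g/mm^2

0.2028 g/mm^2


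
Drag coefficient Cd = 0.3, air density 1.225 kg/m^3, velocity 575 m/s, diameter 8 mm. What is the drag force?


A = pi*(d/2)^2 = pi*(8/2000)^2 = 5.02655e-05 m^2
Fd = 0.5*Cd*rho*A*v^2 = 0.5*0.3*1.225*5.02655e-05*575^2 = 3.054 N

3.054 N


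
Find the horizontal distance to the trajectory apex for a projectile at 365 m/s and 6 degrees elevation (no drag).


R = v0^2*sin(2*theta)/g = 365^2*sin(2*6°)/9.81 = 2823.55 m
apex_dist = R/2 = 2823.55/2 = 1412 m

1412 m


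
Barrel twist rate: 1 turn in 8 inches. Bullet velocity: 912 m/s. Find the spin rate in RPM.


twist_m = 8*0.0254 = 0.2032 m
spin = v/twist = 912/0.2032 = 4488.189 rev/s
RPM = spin*60 = 4488.189*60 ≈ 269291 RPM

269291 RPM


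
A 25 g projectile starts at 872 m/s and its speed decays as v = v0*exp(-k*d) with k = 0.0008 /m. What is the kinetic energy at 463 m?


v = v0*exp(-k*d) = 872*exp(-0.0008*463) = 602.079 m/s
E = 0.5*m*v^2 = 0.5*0.025*602.079^2 = 4531 J

4531 J


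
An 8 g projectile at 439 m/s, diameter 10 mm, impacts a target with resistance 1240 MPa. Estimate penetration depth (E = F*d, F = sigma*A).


A = pi*(d/2)^2 = pi*(10/2)^2 = 78.5398 mm^2
E = 0.5*m*v^2 = 0.5*0.008*439^2 = 770.884 J
depth = E/(sigma*A) = 770.884 J / (1240 MPa * 78.5398 mm^2) = 770.884/(1240 * 78.5398) m = 0.00791548 m ≈ 7.915 mm

7.915 mm


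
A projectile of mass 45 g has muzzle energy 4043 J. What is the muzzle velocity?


v = sqrt(2*E/m) = sqrt(2*4043/0.045) = 423.9 m/s

423.9 m/s


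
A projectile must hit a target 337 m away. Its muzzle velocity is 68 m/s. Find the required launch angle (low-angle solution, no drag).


sin(2*theta) = R*g/v0^2 = 337*9.81/68^2 = 0.714959, theta = arcsin(0.714959)/2 = 22.82°

22.82 degrees


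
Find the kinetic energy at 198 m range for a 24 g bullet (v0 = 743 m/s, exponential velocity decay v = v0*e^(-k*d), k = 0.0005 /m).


v = v0*exp(-k*d) = 743*exp(-0.0005*198) = 672.967 m/s
E = 0.5*m*v^2 = 0.5*0.024*672.967^2 = 5435 J

5435 J


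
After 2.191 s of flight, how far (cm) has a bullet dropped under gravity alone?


drop = 0.5*g*t^2 = 0.5*9.81*2.191^2 = 23.5464 m ≈ 2355 cm

2355 cm


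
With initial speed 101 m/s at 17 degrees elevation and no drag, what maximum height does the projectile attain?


H = (v0*sin(theta))^2 / (2g) = (101*sin(17°))^2 / (2*9.81) = 44.44 m

44.44 m


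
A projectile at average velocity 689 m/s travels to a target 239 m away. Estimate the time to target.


t = d/v = 239/689 = 0.3469 s

0.3469 s


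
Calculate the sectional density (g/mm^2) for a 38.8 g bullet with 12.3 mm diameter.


SD = m/d^2 = 38.8/12.3^2 = 0.2565 g/mm^2

0.2565 g/mm^2


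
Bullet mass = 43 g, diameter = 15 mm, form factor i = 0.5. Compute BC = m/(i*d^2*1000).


BC = m/(i*d^2*1000) = 43/(0.5 * 15^2 * 1000) = 0.0003822

0.0003822


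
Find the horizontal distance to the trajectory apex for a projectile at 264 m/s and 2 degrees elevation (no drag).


R = v0^2*sin(2*theta)/g = 264^2*sin(2*2°)/9.81 = 495.591 m
apex_dist = R/2 = 495.591/2 = 247.8 m

247.8 m


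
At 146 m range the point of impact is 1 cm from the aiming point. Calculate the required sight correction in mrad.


1 mrad subtends 1 cm per 10 m of range, so adj = error_cm / (dist_m / 10) = 1 / (146/10) = 0.06849 mrad

0.06849 mrad


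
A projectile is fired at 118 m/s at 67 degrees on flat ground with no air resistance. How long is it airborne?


T = 2*v0*sin(theta)/g = 2*118*sin(67°)/9.81 = 22.14 s

22.14 s


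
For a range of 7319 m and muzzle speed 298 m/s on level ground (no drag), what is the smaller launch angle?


sin(2*theta) = R*g/v0^2 = 7319*9.81/298^2 = 0.808515, theta = arcsin(0.808515)/2 = 26.98°

26.98 degrees


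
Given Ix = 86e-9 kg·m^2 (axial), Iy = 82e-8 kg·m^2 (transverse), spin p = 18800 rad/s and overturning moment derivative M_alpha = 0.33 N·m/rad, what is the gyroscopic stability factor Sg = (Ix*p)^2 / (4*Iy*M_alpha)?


Sg = Ix^2 * p^2 / (4 * Iy * M_alpha) = (86e-9)^2 * 18800^2 / (4 * 82e-8 * 0.33) = 2.415

2.415


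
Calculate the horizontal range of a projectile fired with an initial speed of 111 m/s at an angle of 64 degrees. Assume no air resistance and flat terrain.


R = v0^2 * sin(2*theta) / g = 111^2 * sin(2*64°) / 9.81 = 989.7 m

989.7 m


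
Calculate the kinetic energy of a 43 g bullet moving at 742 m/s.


E = 0.5*m*v^2 = 0.5*0.043*742^2 = 11837 J

11837 J


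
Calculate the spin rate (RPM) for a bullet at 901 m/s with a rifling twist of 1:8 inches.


twist_m = 8*0.0254 = 0.2032 m
spin = v/twist = 901/0.2032 = 4434.055 rev/s
RPM = spin*60 = 4434.055*60 ≈ 266043 RPM

266043 RPM


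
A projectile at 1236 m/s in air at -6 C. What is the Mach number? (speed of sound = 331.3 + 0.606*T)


a = 331.3 + 0.606*(-6) = 327.664 m/s
M = v/a = 1236/327.664 = 3.772

3.772


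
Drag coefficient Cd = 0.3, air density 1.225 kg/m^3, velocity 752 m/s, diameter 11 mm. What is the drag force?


A = pi*(d/2)^2 = pi*(11/2000)^2 = 9.50332e-05 m^2
Fd = 0.5*Cd*rho*A*v^2 = 0.5*0.3*1.225*9.50332e-05*752^2 = 9.875 N

9.875 N


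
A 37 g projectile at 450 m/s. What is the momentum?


p = m*v = 0.037*450 = 16.65 kg·m/s

16.65 kg·m/s


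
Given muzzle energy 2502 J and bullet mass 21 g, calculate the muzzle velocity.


v = sqrt(2*E/m) = sqrt(2*2502/0.021) = 488.1 m/s

488.1 m/s


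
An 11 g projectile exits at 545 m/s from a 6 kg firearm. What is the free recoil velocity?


v_recoil = m_p * v_p / m_gun = 0.011 * 545 / 6 = 0.9992 m/s

0.9992 m/s


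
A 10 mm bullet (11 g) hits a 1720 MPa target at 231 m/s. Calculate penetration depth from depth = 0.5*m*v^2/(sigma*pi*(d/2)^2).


A = pi*(d/2)^2 = pi*(10/2)^2 = 78.5398 mm^2
E = 0.5*m*v^2 = 0.5*0.011*231^2 = 293.486 J
depth = E/(sigma*A) = 293.486 J / (1720 MPa * 78.5398 mm^2) = 293.486/(1720 * 78.5398) m = 0.00217254 m ≈ 2.173 mm

2.173 mm


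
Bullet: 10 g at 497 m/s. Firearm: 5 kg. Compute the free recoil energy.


v_r = m_p*v_p/m_gun = 0.01*497/5 = 0.994 m/s, E_r = 0.5*m_gun*v_r^2 = 0.5*5*0.994^2 = 2.47 J

2.47 J


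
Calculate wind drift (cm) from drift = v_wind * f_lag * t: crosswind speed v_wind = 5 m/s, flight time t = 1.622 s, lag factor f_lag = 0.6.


drift = v_wind * lag * t = 5 * 0.6 * 1.622 = 4.866 m ≈ 486.6 cm

486.6 cm


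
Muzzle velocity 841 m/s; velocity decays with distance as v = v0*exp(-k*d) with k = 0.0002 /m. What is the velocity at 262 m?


v = v0*exp(-k*d) = 841*exp(-0.0002*262) = 798.1 m/s

798.1 m/s


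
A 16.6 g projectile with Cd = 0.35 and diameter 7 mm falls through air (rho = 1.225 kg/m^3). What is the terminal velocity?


A = pi*(d/2)^2 = pi*(7/2000)^2 = 3.84845e-05 m^2
vt = sqrt(2mg/(Cd*rho*A)) = sqrt(2*0.0166*9.81/(0.35 * 1.225 * 3.84845e-05)) = 140.5 m/s

140.5 m/s


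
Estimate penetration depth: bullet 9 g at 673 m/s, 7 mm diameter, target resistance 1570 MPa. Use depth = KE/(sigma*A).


A = pi*(d/2)^2 = pi*(7/2)^2 = 38.4845 mm^2
E = 0.5*m*v^2 = 0.5*0.009*673^2 = 2038.18 J
depth = E/(sigma*A) = 2038.18 J / (1570 MPa * 38.4845 mm^2) = 2038.18/(1570 * 38.4845) m = 0.0337332 m ≈ 33.73 mm

33.73 mm


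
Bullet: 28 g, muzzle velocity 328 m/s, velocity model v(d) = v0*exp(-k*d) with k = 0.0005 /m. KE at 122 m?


v = v0*exp(-k*d) = 328*exp(-0.0005*122) = 308.59 m/s
E = 0.5*m*v^2 = 0.5*0.028*308.59^2 = 1333 J

1333 J


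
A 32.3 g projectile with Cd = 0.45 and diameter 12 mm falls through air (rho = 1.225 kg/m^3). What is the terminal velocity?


A = pi*(d/2)^2 = pi*(12/2000)^2 = 1.13097e-04 m^2
vt = sqrt(2mg/(Cd*rho*A)) = sqrt(2*0.0323*9.81/(0.45 * 1.225 * 1.13097e-04)) = 100.8 m/s

100.8 m/s


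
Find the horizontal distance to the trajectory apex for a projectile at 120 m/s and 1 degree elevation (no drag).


R = v0^2*sin(2*theta)/g = 120^2*sin(2*1°)/9.81 = 51.2286 m
apex_dist = R/2 = 51.2286/2 = 25.61 m

25.61 m


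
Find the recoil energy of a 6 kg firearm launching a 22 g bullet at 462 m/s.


v_r = m_p*v_p/m_gun = 0.022*462/6 = 1.694 m/s, E_r = 0.5*m_gun*v_r^2 = 0.5*6*1.694^2 = 8.609 J

8.609 J


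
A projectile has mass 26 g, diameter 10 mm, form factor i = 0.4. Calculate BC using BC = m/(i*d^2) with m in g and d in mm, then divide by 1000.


BC = m/(i*d^2*1000) = 26/(0.4 * 10^2 * 1000) = 0.00065

0.00065


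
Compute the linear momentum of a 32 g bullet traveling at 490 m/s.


p = m*v = 0.032*490 = 15.68 kg·m/s

15.68 kg·m/s


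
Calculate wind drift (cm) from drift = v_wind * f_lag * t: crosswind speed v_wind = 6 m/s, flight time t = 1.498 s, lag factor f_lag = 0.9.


drift = v_wind * lag * t = 6 * 0.9 * 1.498 = 8.0892 m ≈ 808.9 cm

808.9 cm


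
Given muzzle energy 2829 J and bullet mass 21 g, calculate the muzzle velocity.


v = sqrt(2*E/m) = sqrt(2*2829/0.021) = 519.1 m/s

519.1 m/s


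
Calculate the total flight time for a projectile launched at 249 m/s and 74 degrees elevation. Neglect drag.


T = 2*v0*sin(theta)/g = 2*249*sin(74°)/9.81 = 48.8 s

48.8 s


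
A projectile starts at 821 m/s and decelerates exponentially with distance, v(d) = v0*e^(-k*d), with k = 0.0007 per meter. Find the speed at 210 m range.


v = v0*exp(-k*d) = 821*exp(-0.0007*210) = 708.8 m/s

708.8 m/s


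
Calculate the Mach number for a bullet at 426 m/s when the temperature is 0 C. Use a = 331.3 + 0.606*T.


a = 331.3 + 0.606*(0) = 331.3 m/s
M = v/a = 426/331.3 = 1.286

1.286


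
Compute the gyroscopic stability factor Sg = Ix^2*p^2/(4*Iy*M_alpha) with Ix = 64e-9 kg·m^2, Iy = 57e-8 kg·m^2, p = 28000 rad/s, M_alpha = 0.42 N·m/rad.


Sg = Ix^2 * p^2 / (4 * Iy * M_alpha) = (64e-9)^2 * 28000^2 / (4 * 57e-8 * 0.42) = 3.353

3.353


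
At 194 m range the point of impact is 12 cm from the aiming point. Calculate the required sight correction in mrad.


1 mrad subtends 1 cm per 10 m of range, so adj = error_cm / (dist_m / 10) = 12 / (194/10) = 0.6186 mrad

0.6186 mrad


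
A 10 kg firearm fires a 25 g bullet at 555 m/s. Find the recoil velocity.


v_recoil = m_p * v_p / m_gun = 0.025 * 555 / 10 = 1.387 m/s

1.387 m/s


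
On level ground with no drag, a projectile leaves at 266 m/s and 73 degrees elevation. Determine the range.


R = v0^2 * sin(2*theta) / g = 266^2 * sin(2*73°) / 9.81 = 4033 m

4033 m


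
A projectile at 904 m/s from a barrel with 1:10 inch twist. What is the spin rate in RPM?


twist_m = 10*0.0254 = 0.254 m
spin = v/twist = 904/0.254 = 3559.055 rev/s
RPM = spin*60 = 3559.055*60 ≈ 213543 RPM

213543 RPM


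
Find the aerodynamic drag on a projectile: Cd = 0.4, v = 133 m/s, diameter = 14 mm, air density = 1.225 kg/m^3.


A = pi*(d/2)^2 = pi*(14/2000)^2 = 1.53938e-04 m^2
Fd = 0.5*Cd*rho*A*v^2 = 0.5*0.4*1.225*1.53938e-04*133^2 = 0.6671 N

0.6671 N


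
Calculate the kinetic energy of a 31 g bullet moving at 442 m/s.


E = 0.5*m*v^2 = 0.5*0.031*442^2 = 3028 J

3028 J


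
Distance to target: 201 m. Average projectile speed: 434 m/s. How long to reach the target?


t = d/v = 201/434 = 0.4631 s

0.4631 s


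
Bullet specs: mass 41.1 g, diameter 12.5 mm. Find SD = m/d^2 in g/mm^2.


SD = m/d^2 = 41.1/12.5^2 = 0.263 g/mm^2

0.263 g/mm^2


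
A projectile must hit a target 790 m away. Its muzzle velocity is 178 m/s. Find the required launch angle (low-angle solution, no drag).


sin(2*theta) = R*g/v0^2 = 790*9.81/178^2 = 0.2446, theta = arcsin(0.2446)/2 = 7.079°

7.079 degrees


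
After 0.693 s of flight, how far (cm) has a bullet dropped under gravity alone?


drop = 0.5*g*t^2 = 0.5*9.81*0.693^2 = 2.35562 m ≈ 235.6 cm

235.6 cm


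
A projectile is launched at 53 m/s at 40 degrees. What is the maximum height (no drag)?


H = (v0*sin(theta))^2 / (2g) = (53*sin(40°))^2 / (2*9.81) = 59.15 m

59.15 m


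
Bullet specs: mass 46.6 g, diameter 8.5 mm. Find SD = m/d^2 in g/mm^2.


SD = m/d^2 = 46.6/8.5^2 = 0.645 g/mm^2

0.645 g/mm^2


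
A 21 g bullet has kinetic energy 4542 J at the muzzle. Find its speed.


v = sqrt(2*E/m) = sqrt(2*4542/0.021) = 657.7 m/s

657.7 m/s


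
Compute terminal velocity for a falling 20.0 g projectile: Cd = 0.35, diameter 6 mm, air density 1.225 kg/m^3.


A = pi*(d/2)^2 = pi*(6/2000)^2 = 2.82743e-05 m^2
vt = sqrt(2mg/(Cd*rho*A)) = sqrt(2*0.02*9.81/(0.35 * 1.225 * 2.82743e-05)) = 179.9 m/s

179.9 m/s


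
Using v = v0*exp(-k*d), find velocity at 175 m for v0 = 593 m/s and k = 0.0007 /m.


v = v0*exp(-k*d) = 593*exp(-0.0007*175) = 524.6 m/s

524.6 m/s


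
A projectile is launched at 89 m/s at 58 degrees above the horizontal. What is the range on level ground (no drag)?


R = v0^2 * sin(2*theta) / g = 89^2 * sin(2*58°) / 9.81 = 725.7 m

725.7 m


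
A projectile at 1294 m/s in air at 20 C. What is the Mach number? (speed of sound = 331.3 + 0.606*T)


a = 331.3 + 0.606*(20) = 343.42 m/s
M = v/a = 1294/343.42 = 3.768

3.768


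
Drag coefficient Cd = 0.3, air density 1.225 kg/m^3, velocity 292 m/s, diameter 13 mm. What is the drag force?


A = pi*(d/2)^2 = pi*(13/2000)^2 = 1.32732e-04 m^2
Fd = 0.5*Cd*rho*A*v^2 = 0.5*0.3*1.225*1.32732e-04*292^2 = 2.08 N

2.08 N


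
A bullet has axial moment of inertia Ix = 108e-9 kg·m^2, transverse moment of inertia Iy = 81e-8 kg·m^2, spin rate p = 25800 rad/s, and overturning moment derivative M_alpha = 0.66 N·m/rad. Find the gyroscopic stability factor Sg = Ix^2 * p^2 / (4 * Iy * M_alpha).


Sg = Ix^2 * p^2 / (4 * Iy * M_alpha) = (108e-9)^2 * 25800^2 / (4 * 81e-8 * 0.66) = 3.631

3.631


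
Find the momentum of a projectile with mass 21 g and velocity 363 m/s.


p = m*v = 0.021*363 = 7.623 kg·m/s

7.623 kg·m/s


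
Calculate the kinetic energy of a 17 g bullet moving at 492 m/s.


E = 0.5*m*v^2 = 0.5*0.017*492^2 = 2058 J

2058 J


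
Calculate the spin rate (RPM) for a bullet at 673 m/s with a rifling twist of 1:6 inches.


twist_m = 6*0.0254 = 0.1524 m
spin = v/twist = 673/0.1524 = 4416.01 rev/s
RPM = spin*60 = 4416.01*60 ≈ 264961 RPM

264961 RPM


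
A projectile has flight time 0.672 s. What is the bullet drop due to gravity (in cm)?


drop = 0.5*g*t^2 = 0.5*9.81*0.672^2 = 2.21502 m ≈ 221.5 cm

221.5 cm


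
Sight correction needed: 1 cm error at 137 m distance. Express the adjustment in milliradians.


1 mrad subtends 1 cm per 10 m of range, so adj = error_cm / (dist_m / 10) = 1 / (137/10) = 0.07299 mrad

0.07299 mrad


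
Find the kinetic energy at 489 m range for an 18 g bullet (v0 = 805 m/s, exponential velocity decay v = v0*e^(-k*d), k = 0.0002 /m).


v = v0*exp(-k*d) = 805*exp(-0.0002*489) = 729.998 m/s
E = 0.5*m*v^2 = 0.5*0.018*729.998^2 = 4796 J

4796 J


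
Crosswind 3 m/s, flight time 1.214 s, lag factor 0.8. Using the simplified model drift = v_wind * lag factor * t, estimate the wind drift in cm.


drift = v_wind * lag * t = 3 * 0.8 * 1.214 = 2.9136 m ≈ 291.4 cm

291.4 cm


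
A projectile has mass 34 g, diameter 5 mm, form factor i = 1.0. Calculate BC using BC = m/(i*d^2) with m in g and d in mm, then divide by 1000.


BC = m/(i*d^2*1000) = 34/(1.0 * 5^2 * 1000) = 0.00136

0.00136


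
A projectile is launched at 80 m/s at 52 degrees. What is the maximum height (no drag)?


H = (v0*sin(theta))^2 / (2g) = (80*sin(52°))^2 / (2*9.81) = 202.6 m

202.6 m


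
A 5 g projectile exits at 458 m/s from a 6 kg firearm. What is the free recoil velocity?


v_recoil = m_p * v_p / m_gun = 0.005 * 458 / 6 = 0.3817 m/s

0.3817 m/s


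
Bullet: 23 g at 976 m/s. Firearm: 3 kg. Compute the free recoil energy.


v_r = m_p*v_p/m_gun = 0.023*976/3 = 7.48267 m/s, E_r = 0.5*m_gun*v_r^2 = 0.5*3*7.48267^2 = 83.99 J

83.99 J


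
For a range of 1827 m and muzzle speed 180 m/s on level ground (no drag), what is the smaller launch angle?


sin(2*theta) = R*g/v0^2 = 1827*9.81/180^2 = 0.553175, theta = arcsin(0.553175)/2 = 16.79°

16.79 degrees
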